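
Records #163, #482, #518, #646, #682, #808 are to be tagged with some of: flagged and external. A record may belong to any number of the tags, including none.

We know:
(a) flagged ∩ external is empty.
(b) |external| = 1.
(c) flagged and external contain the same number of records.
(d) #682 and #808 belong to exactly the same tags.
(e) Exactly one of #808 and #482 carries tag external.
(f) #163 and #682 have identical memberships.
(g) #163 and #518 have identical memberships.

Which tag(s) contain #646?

#646: flagged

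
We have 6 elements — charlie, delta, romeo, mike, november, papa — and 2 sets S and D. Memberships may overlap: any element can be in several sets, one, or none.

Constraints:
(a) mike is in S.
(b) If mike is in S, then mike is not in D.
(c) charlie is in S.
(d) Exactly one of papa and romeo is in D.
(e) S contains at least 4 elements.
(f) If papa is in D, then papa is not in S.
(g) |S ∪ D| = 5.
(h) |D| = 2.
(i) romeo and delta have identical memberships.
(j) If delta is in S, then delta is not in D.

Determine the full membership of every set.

S = {charlie, delta, mike, romeo}; D = {charlie, papa}

From (a): mike ∈ S.
From (c): charlie ∈ S.
(b): mike ∉ D.
Suppose charlie ∉ D: no assignment then satisfies all the clues, so charlie ∈ D.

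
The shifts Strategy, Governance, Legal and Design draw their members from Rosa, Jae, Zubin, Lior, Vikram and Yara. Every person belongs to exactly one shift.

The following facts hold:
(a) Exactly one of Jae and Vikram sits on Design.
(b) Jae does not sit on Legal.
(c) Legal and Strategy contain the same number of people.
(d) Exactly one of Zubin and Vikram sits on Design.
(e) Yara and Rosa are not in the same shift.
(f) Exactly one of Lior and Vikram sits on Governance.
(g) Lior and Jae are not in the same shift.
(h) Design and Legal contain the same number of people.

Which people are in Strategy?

Strategy = {Jae}

From (b): Jae ∉ Legal.
Suppose Rosa ∈ Strategy: no assignment then satisfies all the clues, so Rosa ∉ Strategy.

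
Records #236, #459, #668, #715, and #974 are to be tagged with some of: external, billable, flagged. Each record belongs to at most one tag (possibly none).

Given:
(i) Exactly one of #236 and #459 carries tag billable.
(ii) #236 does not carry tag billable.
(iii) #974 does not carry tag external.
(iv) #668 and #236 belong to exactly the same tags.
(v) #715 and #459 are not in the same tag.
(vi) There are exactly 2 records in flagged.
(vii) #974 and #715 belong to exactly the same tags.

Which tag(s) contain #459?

#459: billable

From (ii): #236 ∉ billable.
From (iii): #974 ∉ external.
(i) (exactly one): #459 ∈ billable.
(iv): #668 matches #236: #668 ∉ billable.
(v): #715 ∉ billable.
(vii): #715 matches #974: #715 ∉ external.
(vii): #974 matches #715: #974 ∉ billable.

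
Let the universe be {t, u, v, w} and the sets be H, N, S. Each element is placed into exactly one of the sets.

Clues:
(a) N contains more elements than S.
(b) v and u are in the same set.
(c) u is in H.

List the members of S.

S = {}

From (c): u ∈ H.
(b): v matches u: v ∈ H.
Suppose t ∈ S: no assignment then satisfies all the clues, so t ∉ S.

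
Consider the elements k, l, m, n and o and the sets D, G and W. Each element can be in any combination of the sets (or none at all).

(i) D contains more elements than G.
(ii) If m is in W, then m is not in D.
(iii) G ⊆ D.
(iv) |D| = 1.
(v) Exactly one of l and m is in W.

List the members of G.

G = {}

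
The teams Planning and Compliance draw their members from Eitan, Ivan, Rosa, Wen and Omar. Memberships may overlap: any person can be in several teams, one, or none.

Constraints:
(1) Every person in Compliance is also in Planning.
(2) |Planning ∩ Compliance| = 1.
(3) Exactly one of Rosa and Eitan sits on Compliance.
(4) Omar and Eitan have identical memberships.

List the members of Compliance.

Compliance = {Rosa}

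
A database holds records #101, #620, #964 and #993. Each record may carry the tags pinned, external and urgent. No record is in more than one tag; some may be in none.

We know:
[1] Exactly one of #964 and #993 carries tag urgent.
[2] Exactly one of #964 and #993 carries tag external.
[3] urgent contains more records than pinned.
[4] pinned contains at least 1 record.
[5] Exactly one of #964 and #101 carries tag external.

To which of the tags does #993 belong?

#993: urgent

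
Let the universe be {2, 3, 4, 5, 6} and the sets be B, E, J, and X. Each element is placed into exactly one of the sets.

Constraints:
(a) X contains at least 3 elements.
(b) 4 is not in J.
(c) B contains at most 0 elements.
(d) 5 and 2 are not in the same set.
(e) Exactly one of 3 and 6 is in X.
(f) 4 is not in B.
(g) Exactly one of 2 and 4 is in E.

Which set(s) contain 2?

From (b): 4 ∉ J.
From (f): 4 ∉ B.
(c): B already has 0, so the rest are out.
Suppose 2 ∉ E: no assignment then satisfies all the clues, so 2 ∈ E.

2: E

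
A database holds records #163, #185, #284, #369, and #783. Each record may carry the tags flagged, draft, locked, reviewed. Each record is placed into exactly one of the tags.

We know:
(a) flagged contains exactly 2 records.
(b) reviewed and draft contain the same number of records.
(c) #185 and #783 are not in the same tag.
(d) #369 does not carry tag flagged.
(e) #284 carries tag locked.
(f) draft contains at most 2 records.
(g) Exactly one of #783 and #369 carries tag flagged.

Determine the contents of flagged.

flagged = {#163, #783}

From (d): #369 ∉ flagged.
From (e): #284 ∈ locked.
(g) (exactly one): #783 ∈ flagged.
(c): #185 ∉ flagged.
(a): only 2 candidates remain for flagged, so all are in.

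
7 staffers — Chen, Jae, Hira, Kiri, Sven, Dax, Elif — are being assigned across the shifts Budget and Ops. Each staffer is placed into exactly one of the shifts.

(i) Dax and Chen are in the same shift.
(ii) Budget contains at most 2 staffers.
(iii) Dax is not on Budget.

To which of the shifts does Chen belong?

Chen: Ops

From (iii): Dax ∉ Budget.
(i): Chen matches Dax: Chen ∉ Budget.
Only one shift left: Chen ∈ Ops.
Only one shift left: Dax ∈ Ops.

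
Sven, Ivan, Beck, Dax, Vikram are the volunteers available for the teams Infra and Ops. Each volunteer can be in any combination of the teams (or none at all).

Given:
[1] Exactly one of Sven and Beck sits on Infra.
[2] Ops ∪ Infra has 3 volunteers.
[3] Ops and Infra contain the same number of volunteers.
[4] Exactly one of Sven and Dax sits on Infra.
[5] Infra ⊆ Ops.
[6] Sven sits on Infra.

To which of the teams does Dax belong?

From (6): Sven ∈ Infra.
(1) (exactly one): Beck ∉ Infra.
(4) (exactly one): Dax ∉ Infra.
(5) with Sven ∈ Infra: Sven ∈ Ops.
Suppose Dax ∈ Ops: no assignment then satisfies all the clues, so Dax ∉ Ops.

Dax: none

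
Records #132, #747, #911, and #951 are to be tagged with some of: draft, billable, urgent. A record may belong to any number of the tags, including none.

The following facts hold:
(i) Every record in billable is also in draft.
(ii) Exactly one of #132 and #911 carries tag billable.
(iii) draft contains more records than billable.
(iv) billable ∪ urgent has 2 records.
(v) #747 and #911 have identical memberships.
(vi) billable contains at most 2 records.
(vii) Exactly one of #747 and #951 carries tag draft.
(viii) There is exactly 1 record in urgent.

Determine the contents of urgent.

urgent = {#951}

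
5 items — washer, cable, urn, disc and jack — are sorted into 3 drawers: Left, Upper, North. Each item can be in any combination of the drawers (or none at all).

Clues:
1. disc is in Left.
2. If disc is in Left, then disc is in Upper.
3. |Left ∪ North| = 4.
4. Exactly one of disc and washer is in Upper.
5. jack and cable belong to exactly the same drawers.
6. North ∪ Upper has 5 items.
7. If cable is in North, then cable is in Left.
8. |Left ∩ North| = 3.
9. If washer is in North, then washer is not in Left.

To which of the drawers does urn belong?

urn: Upper

From (1): disc ∈ Left.
(2): disc ∈ Upper.
(4) (exactly one): washer ∉ Upper.
Suppose urn ∈ Left: no assignment then satisfies all the clues, so urn ∉ Left.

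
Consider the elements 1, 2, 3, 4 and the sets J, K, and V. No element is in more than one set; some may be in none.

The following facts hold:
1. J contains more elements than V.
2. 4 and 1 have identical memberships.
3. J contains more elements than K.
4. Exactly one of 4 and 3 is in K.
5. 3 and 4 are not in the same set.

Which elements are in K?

K = {3}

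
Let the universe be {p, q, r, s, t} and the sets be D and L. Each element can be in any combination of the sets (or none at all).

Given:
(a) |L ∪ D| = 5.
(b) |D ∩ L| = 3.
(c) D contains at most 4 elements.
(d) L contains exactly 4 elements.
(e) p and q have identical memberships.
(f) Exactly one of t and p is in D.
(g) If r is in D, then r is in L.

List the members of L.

L = {p, q, r, t}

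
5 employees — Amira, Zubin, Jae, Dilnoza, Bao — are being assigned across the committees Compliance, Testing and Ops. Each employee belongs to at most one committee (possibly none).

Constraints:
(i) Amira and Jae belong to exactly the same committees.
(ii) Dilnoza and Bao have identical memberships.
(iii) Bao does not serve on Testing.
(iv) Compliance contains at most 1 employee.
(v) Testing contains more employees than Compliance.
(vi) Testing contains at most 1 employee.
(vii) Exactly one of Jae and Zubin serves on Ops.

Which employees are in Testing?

Testing = {Zubin}

From (iii): Bao ∉ Testing.
(ii): Dilnoza matches Bao: Dilnoza ∉ Testing.
Suppose Amira ∈ Testing: no assignment then satisfies all the clues, so Amira ∉ Testing.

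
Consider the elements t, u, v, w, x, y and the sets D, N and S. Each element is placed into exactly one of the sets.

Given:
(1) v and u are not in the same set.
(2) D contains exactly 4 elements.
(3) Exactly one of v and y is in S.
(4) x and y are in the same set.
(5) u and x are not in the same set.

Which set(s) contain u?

u: N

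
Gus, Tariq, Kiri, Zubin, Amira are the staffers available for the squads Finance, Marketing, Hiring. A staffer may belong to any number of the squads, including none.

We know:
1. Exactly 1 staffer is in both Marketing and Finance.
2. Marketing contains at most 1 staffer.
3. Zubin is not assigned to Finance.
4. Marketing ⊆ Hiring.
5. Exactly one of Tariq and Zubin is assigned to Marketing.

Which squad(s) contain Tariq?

Tariq: Finance, Hiring, Marketing

From (3): Zubin ∉ Finance.
Suppose Tariq ∉ Finance: no assignment then satisfies all the clues, so Tariq ∈ Finance.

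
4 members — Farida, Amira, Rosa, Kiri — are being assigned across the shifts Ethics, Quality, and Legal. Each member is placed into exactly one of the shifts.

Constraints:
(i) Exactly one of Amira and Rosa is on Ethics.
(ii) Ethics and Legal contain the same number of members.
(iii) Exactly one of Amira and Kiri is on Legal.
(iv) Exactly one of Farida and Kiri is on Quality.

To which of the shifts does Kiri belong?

Kiri: Legal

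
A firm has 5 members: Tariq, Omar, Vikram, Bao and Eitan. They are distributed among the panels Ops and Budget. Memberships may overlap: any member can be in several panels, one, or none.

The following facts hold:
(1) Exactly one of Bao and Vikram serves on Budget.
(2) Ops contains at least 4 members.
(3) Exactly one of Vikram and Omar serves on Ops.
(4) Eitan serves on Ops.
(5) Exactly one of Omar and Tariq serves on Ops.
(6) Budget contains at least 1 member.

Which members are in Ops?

Ops = {Bao, Eitan, Tariq, Vikram}

From (4): Eitan ∈ Ops.
Suppose Tariq ∉ Ops: no assignment then satisfies all the clues, so Tariq ∈ Ops.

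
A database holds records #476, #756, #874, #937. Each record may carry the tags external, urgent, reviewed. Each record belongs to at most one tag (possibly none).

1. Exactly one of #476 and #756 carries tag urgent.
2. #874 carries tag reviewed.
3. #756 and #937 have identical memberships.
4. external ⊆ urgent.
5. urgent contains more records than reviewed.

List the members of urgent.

urgent = {#756, #937}

From (2): #874 ∈ reviewed.
Suppose #476 ∈ urgent: no assignment then satisfies all the clues, so #476 ∉ urgent.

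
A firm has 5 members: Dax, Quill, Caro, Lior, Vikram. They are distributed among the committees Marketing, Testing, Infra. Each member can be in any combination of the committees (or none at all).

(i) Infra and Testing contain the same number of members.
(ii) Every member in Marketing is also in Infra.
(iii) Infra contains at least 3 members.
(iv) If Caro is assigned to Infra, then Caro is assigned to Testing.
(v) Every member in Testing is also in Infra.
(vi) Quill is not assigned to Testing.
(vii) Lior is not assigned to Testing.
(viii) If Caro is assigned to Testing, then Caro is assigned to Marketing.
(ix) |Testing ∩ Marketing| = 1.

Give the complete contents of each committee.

Marketing = {Caro}; Testing = {Caro, Dax, Vikram}; Infra = {Caro, Dax, Vikram}

From (vi): Quill ∉ Testing.
From (vii): Lior ∉ Testing.
Suppose Dax ∈ Marketing: no assignment then satisfies all the clues, so Dax ∉ Marketing.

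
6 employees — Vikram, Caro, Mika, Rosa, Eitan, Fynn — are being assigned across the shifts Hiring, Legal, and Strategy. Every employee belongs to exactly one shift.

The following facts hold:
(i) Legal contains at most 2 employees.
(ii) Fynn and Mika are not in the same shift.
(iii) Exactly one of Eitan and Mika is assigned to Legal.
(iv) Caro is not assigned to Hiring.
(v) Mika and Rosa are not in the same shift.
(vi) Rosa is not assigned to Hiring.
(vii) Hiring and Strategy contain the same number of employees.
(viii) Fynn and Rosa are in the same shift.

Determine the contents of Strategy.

Strategy = {Fynn, Rosa}

From (iv): Caro ∉ Hiring.
From (vi): Rosa ∉ Hiring.
(viii): Fynn matches Rosa: Fynn ∉ Hiring.
Suppose Vikram ∈ Strategy: no assignment then satisfies all the clues, so Vikram ∉ Strategy.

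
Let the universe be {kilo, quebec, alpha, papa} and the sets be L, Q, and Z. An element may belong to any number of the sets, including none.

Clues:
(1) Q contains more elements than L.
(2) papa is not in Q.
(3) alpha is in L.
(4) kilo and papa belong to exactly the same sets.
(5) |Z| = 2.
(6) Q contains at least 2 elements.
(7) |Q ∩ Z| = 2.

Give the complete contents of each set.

L = {alpha}; Q = {alpha, quebec}; Z = {alpha, quebec}

From (2): papa ∉ Q.
From (3): alpha ∈ L.
(4): kilo matches papa: kilo ∉ Q.
(6): only 2 candidates remain for Q, so all are in.
Suppose kilo ∈ L: no assignment then satisfies all the clues, so kilo ∉ L.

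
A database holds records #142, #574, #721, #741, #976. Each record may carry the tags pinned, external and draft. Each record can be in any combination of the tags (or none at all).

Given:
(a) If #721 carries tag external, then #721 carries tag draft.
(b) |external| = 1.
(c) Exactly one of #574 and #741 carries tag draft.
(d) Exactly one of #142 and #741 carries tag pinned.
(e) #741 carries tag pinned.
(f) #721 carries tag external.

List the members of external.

From (e): #741 ∈ pinned.
From (f): #721 ∈ external.
(a): #721 ∈ draft.
(b): external already has 1, so the rest are out.
(d) (exactly one): #142 ∉ pinned.

external = {#721}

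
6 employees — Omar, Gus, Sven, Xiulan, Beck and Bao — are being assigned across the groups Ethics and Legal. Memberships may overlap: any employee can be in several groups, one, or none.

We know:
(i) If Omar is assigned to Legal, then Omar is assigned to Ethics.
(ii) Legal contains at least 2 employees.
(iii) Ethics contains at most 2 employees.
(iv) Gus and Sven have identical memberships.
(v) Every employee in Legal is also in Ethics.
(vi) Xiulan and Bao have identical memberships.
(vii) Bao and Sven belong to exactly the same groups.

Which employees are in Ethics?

Ethics = {Beck, Omar}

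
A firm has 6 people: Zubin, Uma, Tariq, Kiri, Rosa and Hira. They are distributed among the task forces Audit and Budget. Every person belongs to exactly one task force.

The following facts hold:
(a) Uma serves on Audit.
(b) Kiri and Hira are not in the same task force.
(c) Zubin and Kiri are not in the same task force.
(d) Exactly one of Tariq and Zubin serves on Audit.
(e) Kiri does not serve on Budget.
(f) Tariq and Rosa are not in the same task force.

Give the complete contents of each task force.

From (a): Uma ∈ Audit.
From (e): Kiri ∉ Budget.
Only one task force left: Kiri ∈ Audit.
(b): Hira ∉ Audit.
(c): Zubin ∉ Audit.
(d) (exactly one): Tariq ∈ Audit.
(f): Rosa ∉ Audit.
Only one task force left: Zubin ∈ Budget.
Only one task force left: Rosa ∈ Budget.
Only one task force left: Hira ∈ Budget.

Audit = {Kiri, Tariq, Uma}; Budget = {Hira, Rosa, Zubin}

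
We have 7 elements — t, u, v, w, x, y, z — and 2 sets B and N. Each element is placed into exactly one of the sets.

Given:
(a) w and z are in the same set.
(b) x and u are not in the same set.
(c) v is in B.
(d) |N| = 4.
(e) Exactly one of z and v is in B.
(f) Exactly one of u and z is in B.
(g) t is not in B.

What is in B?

B = {u, v, y}

From (c): v ∈ B.
From (g): t ∉ B.
(e) (exactly one): z ∉ B.
(f) (exactly one): u ∈ B.
Only one set left: t ∈ N.
Only one set left: z ∈ N.
(a): w matches z: w ∉ B.
(a): w matches z: w ∈ N.
(b): x ∉ B.
Only one set left: x ∈ N.
(d): N already has 4, so the rest are out.
Only one set left: y ∈ B.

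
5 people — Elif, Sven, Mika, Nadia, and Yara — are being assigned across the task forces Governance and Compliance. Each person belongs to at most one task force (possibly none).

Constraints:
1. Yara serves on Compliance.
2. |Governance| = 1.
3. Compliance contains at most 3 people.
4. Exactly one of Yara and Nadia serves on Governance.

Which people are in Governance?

From (1): Yara ∈ Compliance.
(4) (exactly one): Nadia ∈ Governance.
(2): Governance already has 1, so the rest are out.

Governance = {Nadia}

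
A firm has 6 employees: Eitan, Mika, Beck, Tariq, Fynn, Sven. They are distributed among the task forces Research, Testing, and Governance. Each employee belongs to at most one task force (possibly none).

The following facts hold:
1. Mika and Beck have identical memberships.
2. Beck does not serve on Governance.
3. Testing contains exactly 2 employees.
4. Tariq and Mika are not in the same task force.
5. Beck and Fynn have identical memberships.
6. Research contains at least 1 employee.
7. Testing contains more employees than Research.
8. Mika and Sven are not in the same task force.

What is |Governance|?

0

From (2): Beck ∉ Governance.
(1): Mika matches Beck: Mika ∉ Governance.
(5): Fynn matches Beck: Fynn ∉ Governance.
Suppose Eitan ∈ Governance: no assignment then satisfies all the clues, so Eitan ∉ Governance.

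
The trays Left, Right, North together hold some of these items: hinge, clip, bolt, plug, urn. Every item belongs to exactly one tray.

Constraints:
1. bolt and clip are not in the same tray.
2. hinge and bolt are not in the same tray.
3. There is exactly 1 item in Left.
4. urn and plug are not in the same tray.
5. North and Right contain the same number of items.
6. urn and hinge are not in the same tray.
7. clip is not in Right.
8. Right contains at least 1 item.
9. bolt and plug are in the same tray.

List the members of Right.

Right = {bolt, plug}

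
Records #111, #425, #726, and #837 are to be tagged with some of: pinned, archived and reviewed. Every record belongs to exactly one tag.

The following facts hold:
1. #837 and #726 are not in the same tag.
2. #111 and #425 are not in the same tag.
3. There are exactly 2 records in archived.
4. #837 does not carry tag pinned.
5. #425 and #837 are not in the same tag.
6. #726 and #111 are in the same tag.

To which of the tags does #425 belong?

From (4): #837 ∉ pinned.
Suppose #425 ∉ pinned: no assignment then satisfies all the clues, so #425 ∈ pinned.

#425: pinned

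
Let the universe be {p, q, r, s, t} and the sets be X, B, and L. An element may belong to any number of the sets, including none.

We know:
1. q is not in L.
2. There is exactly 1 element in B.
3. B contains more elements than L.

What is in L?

L = {}

From (1): q ∉ L.
Suppose p ∈ L: no assignment then satisfies all the clues, so p ∉ L.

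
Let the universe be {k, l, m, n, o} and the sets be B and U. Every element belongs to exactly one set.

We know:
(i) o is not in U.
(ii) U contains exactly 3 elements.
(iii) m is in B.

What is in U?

From (i): o ∉ U.
From (iii): m ∈ B.
(ii): only 3 candidates remain for U, so all are in.
Only one set left: o ∈ B.

U = {k, l, n}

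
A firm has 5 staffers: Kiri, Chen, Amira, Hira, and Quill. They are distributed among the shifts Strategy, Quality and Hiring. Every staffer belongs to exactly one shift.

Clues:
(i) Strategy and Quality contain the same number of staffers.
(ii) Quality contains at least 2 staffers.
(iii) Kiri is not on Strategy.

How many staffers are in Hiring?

1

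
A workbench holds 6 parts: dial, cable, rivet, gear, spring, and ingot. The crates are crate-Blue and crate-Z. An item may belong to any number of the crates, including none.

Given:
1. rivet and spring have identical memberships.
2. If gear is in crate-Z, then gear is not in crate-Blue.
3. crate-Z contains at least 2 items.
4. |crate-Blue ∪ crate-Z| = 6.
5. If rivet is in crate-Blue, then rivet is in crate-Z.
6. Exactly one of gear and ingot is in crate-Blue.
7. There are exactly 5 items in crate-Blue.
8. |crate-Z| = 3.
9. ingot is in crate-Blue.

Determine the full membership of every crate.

From (9): ingot ∈ crate-Blue.
(6) (exactly one): gear ∉ crate-Blue.
(7): only 5 candidates remain for crate-Blue, so all are in.
(5): rivet ∈ crate-Z.
(1): spring matches rivet: spring ∈ crate-Z.
Suppose dial ∈ crate-Z: no assignment then satisfies all the clues, so dial ∉ crate-Z.

crate-Blue = {cable, dial, ingot, rivet, spring}; crate-Z = {gear, rivet, spring}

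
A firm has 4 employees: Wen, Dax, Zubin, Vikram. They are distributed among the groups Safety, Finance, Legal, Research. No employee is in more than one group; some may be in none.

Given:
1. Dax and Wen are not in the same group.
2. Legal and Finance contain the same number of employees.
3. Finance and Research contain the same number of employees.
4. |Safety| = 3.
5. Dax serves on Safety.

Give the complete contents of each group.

Safety = {Dax, Vikram, Zubin}; Finance = {}; Legal = {}; Research = {}

From (5): Dax ∈ Safety.
(1): Wen ∉ Safety.
(4): only 3 candidates remain for Safety, so all are in.
Suppose Wen ∈ Finance: no assignment then satisfies all the clues, so Wen ∉ Finance.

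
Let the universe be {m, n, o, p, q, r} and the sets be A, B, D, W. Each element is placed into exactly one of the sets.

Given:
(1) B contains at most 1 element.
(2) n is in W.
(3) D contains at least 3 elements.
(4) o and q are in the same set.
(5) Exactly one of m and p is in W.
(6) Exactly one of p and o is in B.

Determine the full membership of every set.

A = {}; B = {p}; D = {o, q, r}; W = {m, n}

From (2): n ∈ W.
Suppose m ∈ A: no assignment then satisfies all the clues, so m ∉ A.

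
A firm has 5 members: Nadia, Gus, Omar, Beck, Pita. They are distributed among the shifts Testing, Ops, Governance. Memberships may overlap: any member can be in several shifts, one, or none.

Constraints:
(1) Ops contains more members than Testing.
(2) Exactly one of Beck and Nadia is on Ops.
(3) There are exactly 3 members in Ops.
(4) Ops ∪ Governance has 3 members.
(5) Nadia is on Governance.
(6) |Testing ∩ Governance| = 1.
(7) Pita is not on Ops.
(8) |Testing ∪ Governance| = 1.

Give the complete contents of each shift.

Testing = {Nadia}; Ops = {Gus, Nadia, Omar}; Governance = {Nadia}

From (5): Nadia ∈ Governance.
From (7): Pita ∉ Ops.
Suppose Nadia ∉ Testing: no assignment then satisfies all the clues, so Nadia ∈ Testing.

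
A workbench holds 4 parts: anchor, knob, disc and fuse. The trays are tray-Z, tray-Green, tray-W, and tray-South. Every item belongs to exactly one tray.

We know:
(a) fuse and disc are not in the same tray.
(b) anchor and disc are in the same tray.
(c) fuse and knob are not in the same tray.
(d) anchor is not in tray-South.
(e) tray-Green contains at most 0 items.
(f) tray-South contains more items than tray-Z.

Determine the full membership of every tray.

tray-Z = {}; tray-Green = {}; tray-W = {anchor, disc, knob}; tray-South = {fuse}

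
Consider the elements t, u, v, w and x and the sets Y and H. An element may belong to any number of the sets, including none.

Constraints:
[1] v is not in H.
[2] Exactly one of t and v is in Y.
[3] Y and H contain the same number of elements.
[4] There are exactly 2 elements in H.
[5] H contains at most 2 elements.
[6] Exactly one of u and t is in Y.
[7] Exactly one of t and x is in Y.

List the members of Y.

Y = {t, w}

From (1): v ∉ H.
Suppose t ∉ Y: no assignment then satisfies all the clues, so t ∈ Y.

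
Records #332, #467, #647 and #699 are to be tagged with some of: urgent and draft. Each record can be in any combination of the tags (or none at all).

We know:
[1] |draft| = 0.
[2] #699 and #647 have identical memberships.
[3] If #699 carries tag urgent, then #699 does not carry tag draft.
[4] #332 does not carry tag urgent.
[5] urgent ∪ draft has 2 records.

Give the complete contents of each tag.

urgent = {#647, #699}; draft = {}

From (4): #332 ∉ urgent.
(1): draft already has 0, so the rest are out.
Suppose #467 ∈ urgent: no assignment then satisfies all the clues, so #467 ∉ urgent.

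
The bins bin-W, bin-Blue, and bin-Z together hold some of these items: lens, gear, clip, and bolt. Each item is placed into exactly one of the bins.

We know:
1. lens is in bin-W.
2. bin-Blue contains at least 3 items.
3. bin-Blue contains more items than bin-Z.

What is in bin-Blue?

bin-Blue = {bolt, clip, gear}

From (1): lens ∈ bin-W.
(2): only 3 candidates remain for bin-Blue, so all are in.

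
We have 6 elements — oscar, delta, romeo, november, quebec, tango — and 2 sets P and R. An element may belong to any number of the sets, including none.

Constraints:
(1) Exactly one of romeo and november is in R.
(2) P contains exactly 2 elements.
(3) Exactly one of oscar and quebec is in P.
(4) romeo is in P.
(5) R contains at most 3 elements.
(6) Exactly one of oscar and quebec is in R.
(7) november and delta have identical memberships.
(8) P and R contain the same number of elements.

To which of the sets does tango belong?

tango: none

From (4): romeo ∈ P.
Suppose tango ∈ P: no assignment then satisfies all the clues, so tango ∉ P.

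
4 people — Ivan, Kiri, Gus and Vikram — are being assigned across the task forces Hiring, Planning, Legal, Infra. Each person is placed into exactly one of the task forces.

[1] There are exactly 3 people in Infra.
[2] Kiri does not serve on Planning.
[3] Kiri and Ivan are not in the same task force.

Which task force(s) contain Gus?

Gus: Infra

From (2): Kiri ∉ Planning.
Suppose Gus ∈ Hiring: no assignment then satisfies all the clues, so Gus ∉ Hiring.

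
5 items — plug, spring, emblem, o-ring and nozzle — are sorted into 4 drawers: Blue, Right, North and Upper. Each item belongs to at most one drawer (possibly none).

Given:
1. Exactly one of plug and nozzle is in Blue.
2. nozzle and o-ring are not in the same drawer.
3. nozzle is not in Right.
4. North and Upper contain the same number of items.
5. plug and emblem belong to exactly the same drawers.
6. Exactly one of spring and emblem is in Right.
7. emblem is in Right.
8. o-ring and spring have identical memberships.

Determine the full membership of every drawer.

Blue = {nozzle}; Right = {emblem, plug}; North = {}; Upper = {}

From (3): nozzle ∉ Right.
From (7): emblem ∈ Right.
(5): plug matches emblem: plug ∉ Blue.
(5): plug matches emblem: plug ∈ Right.
(6) (exactly one): spring ∉ Right.
(8): o-ring matches spring: o-ring ∉ Right.
(1) (exactly one): nozzle ∈ Blue.
(2): o-ring ∉ Blue.
(8): spring matches o-ring: spring ∉ Blue.
Suppose spring ∈ North: no assignment then satisfies all the clues, so spring ∉ North.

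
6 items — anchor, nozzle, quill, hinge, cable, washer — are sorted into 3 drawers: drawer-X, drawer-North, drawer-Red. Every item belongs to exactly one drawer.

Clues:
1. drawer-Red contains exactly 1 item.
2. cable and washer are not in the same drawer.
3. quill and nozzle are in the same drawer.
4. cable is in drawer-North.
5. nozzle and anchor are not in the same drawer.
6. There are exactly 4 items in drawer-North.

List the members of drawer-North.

drawer-North = {cable, hinge, nozzle, quill}

From (4): cable ∈ drawer-North.
(2): washer ∉ drawer-North.
Suppose anchor ∈ drawer-North: no assignment then satisfies all the clues, so anchor ∉ drawer-North.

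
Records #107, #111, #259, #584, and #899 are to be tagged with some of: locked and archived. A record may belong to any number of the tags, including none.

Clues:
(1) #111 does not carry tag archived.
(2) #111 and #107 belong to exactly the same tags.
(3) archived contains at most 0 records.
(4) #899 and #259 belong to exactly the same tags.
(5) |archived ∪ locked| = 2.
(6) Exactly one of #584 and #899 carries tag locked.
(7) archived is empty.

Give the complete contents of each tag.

From (1): #111 ∉ archived.
(2): #107 matches #111: #107 ∉ archived.
(3): archived already has 0, so the rest are out.
Suppose #107 ∈ locked: no assignment then satisfies all the clues, so #107 ∉ locked.

locked = {#259, #899}; archived = {}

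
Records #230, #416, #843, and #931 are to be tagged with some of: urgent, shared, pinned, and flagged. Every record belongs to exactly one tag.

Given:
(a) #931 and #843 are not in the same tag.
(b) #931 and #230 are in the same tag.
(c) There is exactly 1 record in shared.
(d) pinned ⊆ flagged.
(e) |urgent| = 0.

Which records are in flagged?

flagged = {#230, #416, #931}

(e): urgent already has 0, so the rest are out.
Suppose #230 ∉ flagged: no assignment then satisfies all the clues, so #230 ∈ flagged.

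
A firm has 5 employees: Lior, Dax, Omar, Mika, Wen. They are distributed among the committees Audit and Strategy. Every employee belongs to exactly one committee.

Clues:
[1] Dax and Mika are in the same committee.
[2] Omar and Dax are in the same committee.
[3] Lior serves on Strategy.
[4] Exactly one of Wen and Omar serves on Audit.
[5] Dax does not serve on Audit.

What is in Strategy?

From (3): Lior ∈ Strategy.
From (5): Dax ∉ Audit.
(1): Mika matches Dax: Mika ∉ Audit.
(2): Omar matches Dax: Omar ∉ Audit.
(4) (exactly one): Wen ∈ Audit.
Only one committee left: Dax ∈ Strategy.
Only one committee left: Omar ∈ Strategy.
Only one committee left: Mika ∈ Strategy.

Strategy = {Dax, Lior, Mika, Omar}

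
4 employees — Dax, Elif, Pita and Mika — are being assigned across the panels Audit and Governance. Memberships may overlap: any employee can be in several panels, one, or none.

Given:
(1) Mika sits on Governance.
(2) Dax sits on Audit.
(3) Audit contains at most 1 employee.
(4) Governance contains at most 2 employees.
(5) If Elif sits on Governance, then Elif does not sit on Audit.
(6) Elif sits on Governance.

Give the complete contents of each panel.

Audit = {Dax}; Governance = {Elif, Mika}

From (1): Mika ∈ Governance.
From (2): Dax ∈ Audit.
From (6): Elif ∈ Governance.
(3): Audit already has 1, so the rest are out.
(4): Governance already has 2, so the rest are out.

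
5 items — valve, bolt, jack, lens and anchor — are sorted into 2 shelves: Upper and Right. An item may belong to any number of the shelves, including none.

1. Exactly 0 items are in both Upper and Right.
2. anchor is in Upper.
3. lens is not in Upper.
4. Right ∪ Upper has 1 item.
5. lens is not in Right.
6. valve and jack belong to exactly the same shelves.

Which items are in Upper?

From (2): anchor ∈ Upper.
From (3): lens ∉ Upper.
From (5): lens ∉ Right.
Suppose valve ∈ Upper: no assignment then satisfies all the clues, so valve ∉ Upper.

Upper = {anchor}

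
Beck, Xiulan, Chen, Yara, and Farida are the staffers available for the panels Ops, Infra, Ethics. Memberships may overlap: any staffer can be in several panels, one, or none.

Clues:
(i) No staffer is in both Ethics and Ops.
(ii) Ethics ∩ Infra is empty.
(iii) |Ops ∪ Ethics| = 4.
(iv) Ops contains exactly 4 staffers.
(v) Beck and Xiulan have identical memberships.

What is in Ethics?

Ethics = {}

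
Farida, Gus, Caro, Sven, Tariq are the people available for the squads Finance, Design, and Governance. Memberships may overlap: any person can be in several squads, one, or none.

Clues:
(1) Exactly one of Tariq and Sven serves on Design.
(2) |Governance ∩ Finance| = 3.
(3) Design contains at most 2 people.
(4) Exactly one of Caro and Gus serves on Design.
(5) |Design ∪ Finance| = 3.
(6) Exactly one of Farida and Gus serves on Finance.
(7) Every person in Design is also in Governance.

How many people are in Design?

2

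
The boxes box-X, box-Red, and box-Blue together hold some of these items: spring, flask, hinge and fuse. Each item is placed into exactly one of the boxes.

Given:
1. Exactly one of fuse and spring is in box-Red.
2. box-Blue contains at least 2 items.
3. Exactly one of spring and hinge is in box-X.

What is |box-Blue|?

2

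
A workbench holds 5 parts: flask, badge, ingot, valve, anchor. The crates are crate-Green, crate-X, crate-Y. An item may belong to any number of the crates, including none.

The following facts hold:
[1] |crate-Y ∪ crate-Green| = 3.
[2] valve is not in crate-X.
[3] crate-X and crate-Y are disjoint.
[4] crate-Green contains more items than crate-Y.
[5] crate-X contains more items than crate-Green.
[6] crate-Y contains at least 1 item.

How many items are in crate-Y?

1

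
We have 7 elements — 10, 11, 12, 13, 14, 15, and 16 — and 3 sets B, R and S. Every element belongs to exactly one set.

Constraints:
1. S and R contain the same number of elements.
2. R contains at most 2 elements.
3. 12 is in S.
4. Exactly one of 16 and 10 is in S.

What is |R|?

From (3): 12 ∈ S.
Suppose 11 ∈ S: no assignment then satisfies all the clues, so 11 ∉ S.

2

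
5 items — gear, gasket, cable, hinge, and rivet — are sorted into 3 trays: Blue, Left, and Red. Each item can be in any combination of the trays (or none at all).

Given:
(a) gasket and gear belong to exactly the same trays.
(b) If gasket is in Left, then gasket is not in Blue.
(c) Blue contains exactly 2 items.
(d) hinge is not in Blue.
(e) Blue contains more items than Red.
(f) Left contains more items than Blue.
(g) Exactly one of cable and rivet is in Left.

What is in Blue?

From (d): hinge ∉ Blue.
Suppose gear ∈ Blue: no assignment then satisfies all the clues, so gear ∉ Blue.

Blue = {cable, rivet}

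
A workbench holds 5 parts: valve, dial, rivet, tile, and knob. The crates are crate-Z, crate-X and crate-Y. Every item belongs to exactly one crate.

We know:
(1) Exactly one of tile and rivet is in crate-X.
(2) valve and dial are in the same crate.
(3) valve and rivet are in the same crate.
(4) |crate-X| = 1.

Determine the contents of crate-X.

crate-X = {tile}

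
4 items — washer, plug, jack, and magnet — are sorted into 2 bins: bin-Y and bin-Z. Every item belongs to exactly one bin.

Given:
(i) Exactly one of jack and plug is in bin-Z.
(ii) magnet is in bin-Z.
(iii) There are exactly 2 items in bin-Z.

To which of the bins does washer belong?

From (ii): magnet ∈ bin-Z.
Suppose washer ∉ bin-Y: no assignment then satisfies all the clues, so washer ∈ bin-Y.

washer: bin-Y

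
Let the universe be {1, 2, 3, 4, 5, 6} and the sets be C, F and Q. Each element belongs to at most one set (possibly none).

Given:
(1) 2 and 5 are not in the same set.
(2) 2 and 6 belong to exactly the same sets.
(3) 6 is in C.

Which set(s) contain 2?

2: C

From (3): 6 ∈ C.
(2): 2 matches 6: 2 ∈ C.
(1): 5 ∉ C.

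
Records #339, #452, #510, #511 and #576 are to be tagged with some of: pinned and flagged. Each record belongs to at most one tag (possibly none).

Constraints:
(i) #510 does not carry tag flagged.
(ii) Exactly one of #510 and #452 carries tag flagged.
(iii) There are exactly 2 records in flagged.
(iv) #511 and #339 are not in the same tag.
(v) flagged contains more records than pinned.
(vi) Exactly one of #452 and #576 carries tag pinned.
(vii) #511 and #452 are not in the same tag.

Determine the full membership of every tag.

pinned = {#576}; flagged = {#339, #452}

From (i): #510 ∉ flagged.
(ii) (exactly one): #452 ∈ flagged.
(vi) (exactly one): #576 ∈ pinned.
(vii): #511 ∉ flagged.
(iii): only 2 candidates remain for flagged, so all are in.
Suppose #510 ∈ pinned: no assignment then satisfies all the clues, so #510 ∉ pinned.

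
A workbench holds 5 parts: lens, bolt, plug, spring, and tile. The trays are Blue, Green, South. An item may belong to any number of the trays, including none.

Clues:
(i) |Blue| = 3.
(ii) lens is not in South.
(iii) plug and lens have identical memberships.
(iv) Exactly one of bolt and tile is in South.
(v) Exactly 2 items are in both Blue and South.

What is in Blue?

Blue = {bolt, spring, tile}

From (ii): lens ∉ South.
(iii): plug matches lens: plug ∉ South.
Suppose lens ∈ Blue: no assignment then satisfies all the clues, so lens ∉ Blue.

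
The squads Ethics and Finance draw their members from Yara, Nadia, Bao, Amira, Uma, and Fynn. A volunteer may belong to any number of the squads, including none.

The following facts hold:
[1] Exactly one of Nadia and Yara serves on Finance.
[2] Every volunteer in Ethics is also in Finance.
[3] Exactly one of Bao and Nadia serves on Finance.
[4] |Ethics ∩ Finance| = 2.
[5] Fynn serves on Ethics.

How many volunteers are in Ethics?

2

From (5): Fynn ∈ Ethics.
(2) with Fynn ∈ Ethics: Fynn ∈ Finance.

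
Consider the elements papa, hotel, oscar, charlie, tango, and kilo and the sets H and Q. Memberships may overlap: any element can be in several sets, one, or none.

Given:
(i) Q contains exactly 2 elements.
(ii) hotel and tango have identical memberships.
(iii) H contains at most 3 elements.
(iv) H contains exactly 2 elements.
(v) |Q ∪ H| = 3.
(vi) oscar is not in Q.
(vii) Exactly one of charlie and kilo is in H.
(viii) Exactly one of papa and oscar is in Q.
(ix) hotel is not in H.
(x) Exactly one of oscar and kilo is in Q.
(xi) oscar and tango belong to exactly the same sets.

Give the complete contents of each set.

H = {charlie, papa}; Q = {kilo, papa}

From (vi): oscar ∉ Q.
From (ix): hotel ∉ H.
(ii): tango matches hotel: tango ∉ H.
(viii) (exactly one): papa ∈ Q.
(x) (exactly one): kilo ∈ Q.
(xi): oscar matches tango: oscar ∉ H.
(xi): tango matches oscar: tango ∉ Q.
(i): Q already has 2, so the rest are out.
Suppose papa ∉ H: no assignment then satisfies all the clues, so papa ∈ H.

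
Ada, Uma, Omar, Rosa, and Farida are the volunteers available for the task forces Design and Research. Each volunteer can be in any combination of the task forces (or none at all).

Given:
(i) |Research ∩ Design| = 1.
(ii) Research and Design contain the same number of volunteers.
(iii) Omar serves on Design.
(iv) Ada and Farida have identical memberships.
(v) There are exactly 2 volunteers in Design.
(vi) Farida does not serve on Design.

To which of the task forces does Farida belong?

Farida: none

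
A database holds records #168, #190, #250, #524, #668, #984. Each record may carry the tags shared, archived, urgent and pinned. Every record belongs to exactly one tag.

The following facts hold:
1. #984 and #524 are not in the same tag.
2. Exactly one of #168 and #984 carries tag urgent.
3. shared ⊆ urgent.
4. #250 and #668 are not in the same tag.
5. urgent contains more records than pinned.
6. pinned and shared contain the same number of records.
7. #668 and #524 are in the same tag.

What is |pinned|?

0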